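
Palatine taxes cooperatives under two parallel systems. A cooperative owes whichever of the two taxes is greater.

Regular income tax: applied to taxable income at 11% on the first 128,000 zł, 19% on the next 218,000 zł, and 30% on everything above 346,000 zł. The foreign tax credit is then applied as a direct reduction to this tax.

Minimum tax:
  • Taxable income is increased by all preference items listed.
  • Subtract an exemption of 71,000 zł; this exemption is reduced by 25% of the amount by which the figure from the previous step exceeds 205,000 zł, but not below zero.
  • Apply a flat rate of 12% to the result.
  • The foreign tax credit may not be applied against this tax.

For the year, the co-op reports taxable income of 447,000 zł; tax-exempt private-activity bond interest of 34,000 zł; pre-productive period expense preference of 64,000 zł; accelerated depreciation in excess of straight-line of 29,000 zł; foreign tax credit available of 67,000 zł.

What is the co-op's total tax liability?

Regular income tax:
  128,000 zł × 11% = 14,080 zł
  218,000 zł × 19% = 41,420 zł
  101,000 zł × 30% = 30,300 zł
  → 85,800 zł
  Less foreign tax credit 67,000 zł → 18,800 zł

Minimum tax:
  Adjusted income: 447,000 zł + 34,000 zł + 64,000 zł + 29,000 zł = 574,000 zł
  Exemption: 25% × (574,000 zł − 205,000 zł) = 92,250 zł ≥ 71,000 zł, so the exemption is fully phased out
  Base: 574,000 zł − 0 zł = 574,000 zł
  574,000 zł × 12% = 68,880 zł

68,880 zł > 18,800 zł, so the minimum tax is the binding amount.

68,880 zł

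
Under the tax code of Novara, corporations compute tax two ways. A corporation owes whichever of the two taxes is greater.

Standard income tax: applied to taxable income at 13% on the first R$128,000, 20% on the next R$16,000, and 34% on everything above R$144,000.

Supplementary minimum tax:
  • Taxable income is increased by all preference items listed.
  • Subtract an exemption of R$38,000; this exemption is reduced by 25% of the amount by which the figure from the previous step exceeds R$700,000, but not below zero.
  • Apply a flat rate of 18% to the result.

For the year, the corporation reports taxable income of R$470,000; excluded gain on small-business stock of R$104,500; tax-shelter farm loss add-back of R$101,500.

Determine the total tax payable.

R$130,680

Standard income tax:
  R$128,000 × 13% = R$16,640
  R$16,000 × 20% = R$3,200
  R$326,000 × 34% = R$110,840
  → R$130,680

Supplementary minimum tax:
  Adjusted income: R$470,000 + R$104,500 + R$101,500 = R$676,000
  Exemption: R$676,000 ≤ R$700,000, so full R$38,000 applies
  Base: R$676,000 − R$38,000 = R$638,000
  R$638,000 × 18% = R$114,840

R$130,680 > R$114,840, so the standard income tax governs.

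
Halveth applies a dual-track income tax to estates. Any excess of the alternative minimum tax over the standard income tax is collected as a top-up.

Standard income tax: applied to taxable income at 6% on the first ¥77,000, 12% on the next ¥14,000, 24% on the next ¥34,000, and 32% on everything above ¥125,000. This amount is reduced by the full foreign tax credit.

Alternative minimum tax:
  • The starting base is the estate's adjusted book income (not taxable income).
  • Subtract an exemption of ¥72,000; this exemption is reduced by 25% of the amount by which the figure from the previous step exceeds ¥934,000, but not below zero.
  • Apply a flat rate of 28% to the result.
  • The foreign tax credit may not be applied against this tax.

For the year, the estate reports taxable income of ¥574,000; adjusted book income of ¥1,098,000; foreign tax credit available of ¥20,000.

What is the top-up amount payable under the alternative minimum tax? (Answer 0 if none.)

¥160,620

Standard income tax:
  ¥77,000 × 6% = ¥4,620
  ¥14,000 × 12% = ¥1,680
  ¥34,000 × 24% = ¥8,160
  ¥449,000 × 32% = ¥143,680
  → ¥158,140
  Less foreign tax credit ¥20,000 → ¥138,140

Alternative minimum tax:
  Base (adjusted book income): ¥1,098,000
  Exemption: ¥72,000 − 25% × (¥1,098,000 − ¥934,000) = ¥72,000 − ¥41,000 = ¥31,000
  Base: ¥1,098,000 − ¥31,000 = ¥1,067,000
  ¥1,067,000 × 28% = ¥298,760

Excess of alternative minimum tax over standard income tax: ¥298,760 − ¥138,140 = ¥160,620.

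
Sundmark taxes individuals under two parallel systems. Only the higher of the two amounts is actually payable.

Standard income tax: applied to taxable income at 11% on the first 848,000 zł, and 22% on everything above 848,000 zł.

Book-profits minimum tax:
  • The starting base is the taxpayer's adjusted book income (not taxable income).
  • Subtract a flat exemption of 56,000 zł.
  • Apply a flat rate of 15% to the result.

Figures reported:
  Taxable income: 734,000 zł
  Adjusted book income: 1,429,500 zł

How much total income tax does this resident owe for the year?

206,025 zł

Standard income tax:
  734,000 zł × 11% = 80,740 zł

Book-profits minimum tax:
  Base (adjusted book income): 1,429,500 zł
  Less exemption 56,000 zł → base 1,373,500 zł
  1,373,500 zł × 15% = 206,025 zł

206,025 zł > 80,740 zł, so the book-profits minimum tax is the binding amount.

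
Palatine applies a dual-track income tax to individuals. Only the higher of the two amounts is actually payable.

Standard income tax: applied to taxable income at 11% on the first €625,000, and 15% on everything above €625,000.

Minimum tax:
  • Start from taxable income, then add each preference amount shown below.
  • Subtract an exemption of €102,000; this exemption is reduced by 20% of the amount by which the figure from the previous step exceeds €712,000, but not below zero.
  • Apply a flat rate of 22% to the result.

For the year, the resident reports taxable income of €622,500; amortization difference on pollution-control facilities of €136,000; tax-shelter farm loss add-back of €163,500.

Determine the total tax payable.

Standard income tax:
  €622,500 × 11% = €68,475

Minimum tax:
  Adjusted income: €622,500 + €136,000 + €163,500 = €922,000
  Exemption: €102,000 − 20% × (€922,000 − €712,000) = €102,000 − €42,000 = €60,000
  Base: €922,000 − €60,000 = €862,000
  €862,000 × 22% = €189,640

€189,640 > €68,475, so the minimum tax is the binding amount.

€189,640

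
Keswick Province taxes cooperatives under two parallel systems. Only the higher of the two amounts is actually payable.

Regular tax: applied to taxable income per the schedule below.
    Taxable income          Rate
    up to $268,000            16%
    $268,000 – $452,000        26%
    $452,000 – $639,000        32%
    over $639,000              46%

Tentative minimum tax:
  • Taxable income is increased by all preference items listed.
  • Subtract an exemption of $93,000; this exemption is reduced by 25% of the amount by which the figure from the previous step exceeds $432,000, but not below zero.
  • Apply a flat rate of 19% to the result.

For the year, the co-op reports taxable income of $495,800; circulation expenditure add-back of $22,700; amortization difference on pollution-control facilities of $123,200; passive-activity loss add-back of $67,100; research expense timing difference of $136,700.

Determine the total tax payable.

$160,645

Regular tax:
  $268,000 × 16% = $42,880
  $184,000 × 26% = $47,840
  $43,800 × 32% = $14,016
  → $104,736

Tentative minimum tax:
  Adjusted income: $495,800 + $22,700 + $123,200 + $67,100 + $136,700 = $845,500
  Exemption: 25% × ($845,500 − $432,000) = $103,375 ≥ $93,000, so the exemption is fully phased out
  Base: $845,500 − $0 = $845,500
  $845,500 × 19% = $160,645

$160,645 > $104,736, so the tentative minimum tax is the binding amount.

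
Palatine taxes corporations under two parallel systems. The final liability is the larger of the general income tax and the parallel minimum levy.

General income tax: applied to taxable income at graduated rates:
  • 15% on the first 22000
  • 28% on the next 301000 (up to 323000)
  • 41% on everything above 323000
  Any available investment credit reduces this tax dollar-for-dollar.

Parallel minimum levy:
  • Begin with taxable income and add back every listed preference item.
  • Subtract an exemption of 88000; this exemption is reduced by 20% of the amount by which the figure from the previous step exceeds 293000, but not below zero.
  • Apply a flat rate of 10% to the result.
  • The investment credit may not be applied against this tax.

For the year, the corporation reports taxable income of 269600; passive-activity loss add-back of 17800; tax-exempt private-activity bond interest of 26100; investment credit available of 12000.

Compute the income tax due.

60628

General income tax:
  22000 × 15% = 3300
  247600 × 28% = 69328
  → 72628
  Less investment credit 12000 → 60628

Parallel minimum levy:
  Adjusted income: 269600 + 17800 + 26100 = 313500
  Exemption: 88000 − 20% × (313500 − 293000) = 88000 − 4100 = 83900
  Base: 313500 − 83900 = 229600
  229600 × 10% = 22960

60628 > 22960, so the general income tax governs.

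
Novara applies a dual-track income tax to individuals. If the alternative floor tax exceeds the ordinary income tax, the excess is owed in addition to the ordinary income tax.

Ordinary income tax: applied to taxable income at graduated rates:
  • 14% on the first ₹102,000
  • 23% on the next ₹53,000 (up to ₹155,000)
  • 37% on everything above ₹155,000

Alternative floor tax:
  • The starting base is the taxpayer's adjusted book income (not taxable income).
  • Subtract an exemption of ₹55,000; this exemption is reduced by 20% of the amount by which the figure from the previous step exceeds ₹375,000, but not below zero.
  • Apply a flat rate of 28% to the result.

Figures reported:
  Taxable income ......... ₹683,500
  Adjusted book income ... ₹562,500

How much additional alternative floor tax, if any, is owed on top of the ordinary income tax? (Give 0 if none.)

Alternative floor tax:
  Base (adjusted book income): ₹562,500
  Exemption: ₹55,000 − 20% × (₹562,500 − ₹375,000) = ₹55,000 − ₹37,500 = ₹17,500
  Base: ₹562,500 − ₹17,500 = ₹545,000
  ₹545,000 × 28% = ₹152,600

Ordinary income tax:
  ₹102,000 × 14% = ₹14,280
  ₹53,000 × 23% = ₹12,190
  ₹528,500 × 37% = ₹195,545
  → ₹222,015

₹152,600 ≤ ₹222,015, so no add-on is due.

₹0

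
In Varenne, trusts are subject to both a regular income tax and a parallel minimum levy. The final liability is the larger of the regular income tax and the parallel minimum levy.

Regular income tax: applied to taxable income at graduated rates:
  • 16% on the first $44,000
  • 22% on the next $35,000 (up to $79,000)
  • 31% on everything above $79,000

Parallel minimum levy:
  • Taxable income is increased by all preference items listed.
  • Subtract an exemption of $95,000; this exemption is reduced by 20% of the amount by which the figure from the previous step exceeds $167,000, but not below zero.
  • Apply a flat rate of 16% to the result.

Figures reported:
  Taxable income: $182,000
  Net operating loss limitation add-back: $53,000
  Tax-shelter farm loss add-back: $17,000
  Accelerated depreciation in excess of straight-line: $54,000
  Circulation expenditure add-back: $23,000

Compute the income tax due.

$46,670

Regular income tax:
  $44,000 × 16% = $7,040
  $35,000 × 22% = $7,700
  $103,000 × 31% = $31,930
  → $46,670

Parallel minimum levy:
  Adjusted income: $182,000 + $53,000 + $17,000 + $54,000 + $23,000 = $329,000
  Exemption: $95,000 − 20% × ($329,000 − $167,000) = $95,000 − $32,400 = $62,600
  Base: $329,000 − $62,600 = $266,400
  $266,400 × 16% = $42,624

$46,670 > $42,624, so the regular income tax governs.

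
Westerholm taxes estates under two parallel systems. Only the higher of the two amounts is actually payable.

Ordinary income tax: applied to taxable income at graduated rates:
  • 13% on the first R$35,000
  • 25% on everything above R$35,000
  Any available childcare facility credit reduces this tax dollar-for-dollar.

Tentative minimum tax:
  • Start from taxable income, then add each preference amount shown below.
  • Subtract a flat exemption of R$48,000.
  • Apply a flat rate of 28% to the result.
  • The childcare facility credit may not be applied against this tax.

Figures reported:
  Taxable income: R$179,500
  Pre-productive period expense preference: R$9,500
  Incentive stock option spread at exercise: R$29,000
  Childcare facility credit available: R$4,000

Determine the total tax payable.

Ordinary income tax:
  R$35,000 × 13% = R$4,550
  R$144,500 × 25% = R$36,125
  → R$40,675
  Less childcare facility credit R$4,000 → R$36,675

Tentative minimum tax:
  Adjusted income: R$179,500 + R$9,500 + R$29,000 = R$218,000
  Less exemption R$48,000 → base R$170,000
  R$170,000 × 28% = R$47,600

R$47,600 > R$36,675, so the tentative minimum tax is the binding amount.

R$47,600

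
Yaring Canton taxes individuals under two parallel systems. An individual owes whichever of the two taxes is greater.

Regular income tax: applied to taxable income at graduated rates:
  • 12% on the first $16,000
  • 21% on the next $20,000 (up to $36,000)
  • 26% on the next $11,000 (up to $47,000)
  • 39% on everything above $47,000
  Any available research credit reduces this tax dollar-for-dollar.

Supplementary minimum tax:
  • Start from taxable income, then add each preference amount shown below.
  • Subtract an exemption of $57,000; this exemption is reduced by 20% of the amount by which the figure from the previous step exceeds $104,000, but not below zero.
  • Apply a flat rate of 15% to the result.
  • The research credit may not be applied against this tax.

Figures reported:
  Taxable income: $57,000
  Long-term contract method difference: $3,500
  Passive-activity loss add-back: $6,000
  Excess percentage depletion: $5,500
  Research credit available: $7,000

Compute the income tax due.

Regular income tax:
  $16,000 × 12% = $1,920
  $20,000 × 21% = $4,200
  $11,000 × 26% = $2,860
  $10,000 × 39% = $3,900
  → $12,880
  Less research credit $7,000 → $5,880

Supplementary minimum tax:
  Adjusted income: $57,000 + $3,500 + $6,000 + $5,500 = $72,000
  Exemption: $72,000 ≤ $104,000, so full $57,000 applies
  Base: $72,000 − $57,000 = $15,000
  $15,000 × 15% = $2,250

$5,880 > $2,250, so the regular income tax governs.

$5,880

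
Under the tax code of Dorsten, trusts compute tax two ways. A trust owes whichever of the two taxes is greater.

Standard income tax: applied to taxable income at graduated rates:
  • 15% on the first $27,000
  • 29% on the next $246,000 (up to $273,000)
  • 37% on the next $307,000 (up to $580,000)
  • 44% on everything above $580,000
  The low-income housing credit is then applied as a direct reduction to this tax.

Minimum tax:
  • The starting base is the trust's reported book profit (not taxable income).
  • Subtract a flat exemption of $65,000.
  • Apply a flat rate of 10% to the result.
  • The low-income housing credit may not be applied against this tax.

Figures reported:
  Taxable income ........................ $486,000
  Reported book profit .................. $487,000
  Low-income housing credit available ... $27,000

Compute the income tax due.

Minimum tax:
  Base (reported book profit): $487,000
  Less exemption $65,000 → base $422,000
  $422,000 × 10% = $42,200

Standard income tax:
  $27,000 × 15% = $4,050
  $246,000 × 29% = $71,340
  $213,000 × 37% = $78,810
  → $154,200
  Less low-income housing credit $27,000 → $127,200

$127,200 > $42,200, so the standard income tax governs.

$127,200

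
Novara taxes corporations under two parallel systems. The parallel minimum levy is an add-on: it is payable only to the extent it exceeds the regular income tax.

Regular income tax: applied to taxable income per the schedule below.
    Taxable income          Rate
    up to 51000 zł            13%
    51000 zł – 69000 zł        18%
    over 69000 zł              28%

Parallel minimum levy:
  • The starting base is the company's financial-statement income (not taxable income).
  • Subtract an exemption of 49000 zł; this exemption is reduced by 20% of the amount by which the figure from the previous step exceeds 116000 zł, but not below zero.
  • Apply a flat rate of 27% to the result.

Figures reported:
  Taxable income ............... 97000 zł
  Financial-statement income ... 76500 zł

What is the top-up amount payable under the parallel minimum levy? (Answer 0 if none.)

0 zł

Parallel minimum levy:
  Base (financial-statement income): 76500 zł
  Exemption: 76500 zł ≤ 116000 zł, so full 49000 zł applies
  Base: 76500 zł − 49000 zł = 27500 zł
  27500 zł × 27% = 7425 zł

Regular income tax:
  51000 zł × 13% = 6630 zł
  18000 zł × 18% = 3240 zł
  28000 zł × 28% = 7840 zł
  → 17710 zł

7425 zł ≤ 17710 zł, so no add-on is due.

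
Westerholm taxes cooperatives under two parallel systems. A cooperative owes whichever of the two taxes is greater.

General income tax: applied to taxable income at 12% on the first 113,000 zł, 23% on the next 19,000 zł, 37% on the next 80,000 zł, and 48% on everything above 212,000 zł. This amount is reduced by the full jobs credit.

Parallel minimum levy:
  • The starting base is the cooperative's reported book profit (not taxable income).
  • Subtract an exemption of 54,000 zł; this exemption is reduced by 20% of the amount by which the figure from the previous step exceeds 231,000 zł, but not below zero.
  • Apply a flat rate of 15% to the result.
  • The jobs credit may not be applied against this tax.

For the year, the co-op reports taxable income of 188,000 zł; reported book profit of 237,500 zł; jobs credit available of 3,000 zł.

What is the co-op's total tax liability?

35,650 zł

Parallel minimum levy:
  Base (reported book profit): 237,500 zł
  Exemption: 54,000 zł − 20% × (237,500 zł − 231,000 zł) = 54,000 zł − 1,300 zł = 52,700 zł
  Base: 237,500 zł − 52,700 zł = 184,800 zł
  184,800 zł × 15% = 27,720 zł

General income tax:
  113,000 zł × 12% = 13,560 zł
  19,000 zł × 23% = 4,370 zł
  56,000 zł × 37% = 20,720 zł
  → 38,650 zł
  Less jobs credit 3,000 zł → 35,650 zł

35,650 zł > 27,720 zł, so the general income tax governs.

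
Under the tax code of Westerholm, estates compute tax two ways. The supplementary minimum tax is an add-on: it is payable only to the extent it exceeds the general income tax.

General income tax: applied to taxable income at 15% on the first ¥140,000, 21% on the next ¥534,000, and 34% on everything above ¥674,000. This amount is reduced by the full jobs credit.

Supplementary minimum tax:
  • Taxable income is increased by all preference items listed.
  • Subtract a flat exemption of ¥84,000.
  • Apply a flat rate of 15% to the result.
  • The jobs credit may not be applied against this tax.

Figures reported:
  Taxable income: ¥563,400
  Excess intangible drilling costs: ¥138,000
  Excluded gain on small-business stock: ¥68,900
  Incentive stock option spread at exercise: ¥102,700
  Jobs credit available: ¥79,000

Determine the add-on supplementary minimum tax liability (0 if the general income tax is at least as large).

General income tax:
  ¥140,000 × 15% = ¥21,000
  ¥423,400 × 21% = ¥88,914
  → ¥109,914
  Less jobs credit ¥79,000 → ¥30,914

Supplementary minimum tax:
  Adjusted income: ¥563,400 + ¥138,000 + ¥68,900 + ¥102,700 = ¥873,000
  Less exemption ¥84,000 → base ¥789,000
  ¥789,000 × 15% = ¥118,350

Excess of supplementary minimum tax over general income tax: ¥118,350 − ¥30,914 = ¥87,436.

¥87,436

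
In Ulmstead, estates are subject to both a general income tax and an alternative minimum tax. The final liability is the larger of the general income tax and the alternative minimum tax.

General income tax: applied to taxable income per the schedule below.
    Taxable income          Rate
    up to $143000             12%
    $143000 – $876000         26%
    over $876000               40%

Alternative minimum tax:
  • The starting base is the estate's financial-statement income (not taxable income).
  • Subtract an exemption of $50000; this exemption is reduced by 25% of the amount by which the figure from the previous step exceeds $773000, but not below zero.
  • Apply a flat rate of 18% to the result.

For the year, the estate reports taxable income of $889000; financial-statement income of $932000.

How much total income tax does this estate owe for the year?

$212940

Alternative minimum tax:
  Base (financial-statement income): $932000
  Exemption: $50000 − 25% × ($932000 − $773000) = $50000 − $39750 = $10250
  Base: $932000 − $10250 = $921750
  $921750 × 18% = $165915

General income tax:
  $143000 × 12% = $17160
  $733000 × 26% = $190580
  $13000 × 40% = $5200
  → $212940

$212940 > $165915, so the general income tax governs.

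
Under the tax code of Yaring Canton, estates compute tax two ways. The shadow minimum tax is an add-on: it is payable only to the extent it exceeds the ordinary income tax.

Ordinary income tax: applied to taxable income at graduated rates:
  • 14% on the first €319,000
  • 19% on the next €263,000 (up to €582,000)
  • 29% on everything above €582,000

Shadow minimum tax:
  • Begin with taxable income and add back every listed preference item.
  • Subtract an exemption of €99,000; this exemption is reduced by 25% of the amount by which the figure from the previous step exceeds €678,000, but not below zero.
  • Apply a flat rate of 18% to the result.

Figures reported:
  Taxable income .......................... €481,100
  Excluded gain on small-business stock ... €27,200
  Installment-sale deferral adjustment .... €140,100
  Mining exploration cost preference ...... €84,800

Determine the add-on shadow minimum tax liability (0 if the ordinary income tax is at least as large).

Ordinary income tax:
  €319,000 × 14% = €44,660
  €162,100 × 19% = €30,799
  → €75,459

Shadow minimum tax:
  Adjusted income: €481,100 + €27,200 + €140,100 + €84,800 = €733,200
  Exemption: €99,000 − 25% × (€733,200 − €678,000) = €99,000 − €13,800 = €85,200
  Base: €733,200 − €85,200 = €648,000
  €648,000 × 18% = €116,640

Excess of shadow minimum tax over ordinary income tax: €116,640 − €75,459 = €41,181.

€41,181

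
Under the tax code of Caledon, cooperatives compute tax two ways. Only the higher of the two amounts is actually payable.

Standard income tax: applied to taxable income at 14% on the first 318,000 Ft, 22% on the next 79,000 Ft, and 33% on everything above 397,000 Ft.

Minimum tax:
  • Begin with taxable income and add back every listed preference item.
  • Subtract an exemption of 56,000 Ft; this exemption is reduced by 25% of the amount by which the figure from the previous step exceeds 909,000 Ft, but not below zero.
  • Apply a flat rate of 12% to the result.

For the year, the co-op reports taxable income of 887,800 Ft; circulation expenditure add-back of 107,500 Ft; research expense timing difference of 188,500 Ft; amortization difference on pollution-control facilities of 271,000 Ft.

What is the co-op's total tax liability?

Minimum tax:
  Adjusted income: 887,800 Ft + 107,500 Ft + 188,500 Ft + 271,000 Ft = 1,454,800 Ft
  Exemption: 25% × (1,454,800 Ft − 909,000 Ft) = 136,450 Ft ≥ 56,000 Ft, so the exemption is fully phased out
  Base: 1,454,800 Ft − 0 Ft = 1,454,800 Ft
  1,454,800 Ft × 12% = 174,576 Ft

Standard income tax:
  318,000 Ft × 14% = 44,520 Ft
  79,000 Ft × 22% = 17,380 Ft
  490,800 Ft × 33% = 161,964 Ft
  → 223,864 Ft

223,864 Ft > 174,576 Ft, so the standard income tax governs.

223,864 Ft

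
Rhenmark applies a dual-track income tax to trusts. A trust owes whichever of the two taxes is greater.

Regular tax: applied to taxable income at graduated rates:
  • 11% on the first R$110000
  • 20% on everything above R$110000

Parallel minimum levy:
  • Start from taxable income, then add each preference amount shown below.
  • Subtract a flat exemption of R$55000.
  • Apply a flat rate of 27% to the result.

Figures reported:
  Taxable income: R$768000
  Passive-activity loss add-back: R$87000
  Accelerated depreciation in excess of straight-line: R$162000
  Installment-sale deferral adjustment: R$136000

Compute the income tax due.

Parallel minimum levy:
  Adjusted income: R$768000 + R$87000 + R$162000 + R$136000 = R$1153000
  Less exemption R$55000 → base R$1098000
  R$1098000 × 27% = R$296460

Regular tax:
  R$110000 × 11% = R$12100
  R$658000 × 20% = R$131600
  → R$143700

R$296460 > R$143700, so the parallel minimum levy is the binding amount.

R$296460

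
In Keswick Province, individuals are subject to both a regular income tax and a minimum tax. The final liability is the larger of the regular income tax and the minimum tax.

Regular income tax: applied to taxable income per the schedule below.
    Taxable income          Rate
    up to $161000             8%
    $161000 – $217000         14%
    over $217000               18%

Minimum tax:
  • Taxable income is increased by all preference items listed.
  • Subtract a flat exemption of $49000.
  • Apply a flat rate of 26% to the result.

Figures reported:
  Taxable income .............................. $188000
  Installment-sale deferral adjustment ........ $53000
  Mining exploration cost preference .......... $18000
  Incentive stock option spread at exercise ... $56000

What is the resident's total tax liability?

$69160

Minimum tax:
  Adjusted income: $188000 + $53000 + $18000 + $56000 = $315000
  Less exemption $49000 → base $266000
  $266000 × 26% = $69160

Regular income tax:
  $161000 × 8% = $12880
  $27000 × 14% = $3780
  → $16660

$69160 > $16660, so the minimum tax is the binding amount.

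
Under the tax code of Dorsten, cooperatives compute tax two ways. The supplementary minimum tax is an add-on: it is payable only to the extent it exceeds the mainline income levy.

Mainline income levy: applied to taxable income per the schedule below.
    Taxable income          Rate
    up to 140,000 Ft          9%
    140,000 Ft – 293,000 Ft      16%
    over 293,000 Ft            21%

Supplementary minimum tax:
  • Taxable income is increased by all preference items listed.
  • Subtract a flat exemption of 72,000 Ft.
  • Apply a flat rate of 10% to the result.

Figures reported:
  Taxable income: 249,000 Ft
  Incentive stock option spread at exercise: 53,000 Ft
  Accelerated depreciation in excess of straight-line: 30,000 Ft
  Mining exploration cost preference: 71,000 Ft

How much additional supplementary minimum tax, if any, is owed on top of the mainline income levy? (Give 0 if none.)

Mainline income levy:
  140,000 Ft × 9% = 12,600 Ft
  109,000 Ft × 16% = 17,440 Ft
  → 30,040 Ft

Supplementary minimum tax:
  Adjusted income: 249,000 Ft + 53,000 Ft + 30,000 Ft + 71,000 Ft = 403,000 Ft
  Less exemption 72,000 Ft → base 331,000 Ft
  331,000 Ft × 10% = 33,100 Ft

Excess of supplementary minimum tax over mainline income levy: 33,100 Ft − 30,040 Ft = 3,060 Ft.

3,060 Ft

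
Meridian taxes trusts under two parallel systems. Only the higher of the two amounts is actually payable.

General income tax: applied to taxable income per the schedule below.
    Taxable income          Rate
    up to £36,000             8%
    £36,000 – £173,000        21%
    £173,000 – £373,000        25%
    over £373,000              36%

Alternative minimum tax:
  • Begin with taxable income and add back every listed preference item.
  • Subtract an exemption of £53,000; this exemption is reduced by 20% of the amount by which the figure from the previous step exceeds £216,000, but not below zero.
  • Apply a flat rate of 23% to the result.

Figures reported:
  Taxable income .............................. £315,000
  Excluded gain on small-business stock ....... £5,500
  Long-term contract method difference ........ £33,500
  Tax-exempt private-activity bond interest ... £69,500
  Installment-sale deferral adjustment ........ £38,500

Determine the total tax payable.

General income tax:
  £36,000 × 8% = £2,880
  £137,000 × 21% = £28,770
  £142,000 × 25% = £35,500
  → £67,150

Alternative minimum tax:
  Adjusted income: £315,000 + £5,500 + £33,500 + £69,500 + £38,500 = £462,000
  Exemption: £53,000 − 20% × (£462,000 − £216,000) = £53,000 − £49,200 = £3,800
  Base: £462,000 − £3,800 = £458,200
  £458,200 × 23% = £105,386

£105,386 > £67,150, so the alternative minimum tax is the binding amount.

£105,386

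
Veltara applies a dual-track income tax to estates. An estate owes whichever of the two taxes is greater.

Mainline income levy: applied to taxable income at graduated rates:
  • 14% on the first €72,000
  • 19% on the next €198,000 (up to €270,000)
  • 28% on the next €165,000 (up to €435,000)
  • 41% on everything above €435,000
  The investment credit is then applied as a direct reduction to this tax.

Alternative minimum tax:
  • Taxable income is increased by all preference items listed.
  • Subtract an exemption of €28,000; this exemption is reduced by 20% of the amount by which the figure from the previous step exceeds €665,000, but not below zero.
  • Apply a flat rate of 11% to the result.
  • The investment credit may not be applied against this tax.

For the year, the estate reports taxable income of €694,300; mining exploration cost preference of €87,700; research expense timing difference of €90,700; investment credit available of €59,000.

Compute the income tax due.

€141,213

Mainline income levy:
  €72,000 × 14% = €10,080
  €198,000 × 19% = €37,620
  €165,000 × 28% = €46,200
  €259,300 × 41% = €106,313
  → €200,213
  Less investment credit €59,000 → €141,213

Alternative minimum tax:
  Adjusted income: €694,300 + €87,700 + €90,700 = €872,700
  Exemption: 20% × (€872,700 − €665,000) = €41,540 ≥ €28,000, so the exemption is fully phased out
  Base: €872,700 − €0 = €872,700
  €872,700 × 11% = €95,997

€141,213 > €95,997, so the mainline income levy governs.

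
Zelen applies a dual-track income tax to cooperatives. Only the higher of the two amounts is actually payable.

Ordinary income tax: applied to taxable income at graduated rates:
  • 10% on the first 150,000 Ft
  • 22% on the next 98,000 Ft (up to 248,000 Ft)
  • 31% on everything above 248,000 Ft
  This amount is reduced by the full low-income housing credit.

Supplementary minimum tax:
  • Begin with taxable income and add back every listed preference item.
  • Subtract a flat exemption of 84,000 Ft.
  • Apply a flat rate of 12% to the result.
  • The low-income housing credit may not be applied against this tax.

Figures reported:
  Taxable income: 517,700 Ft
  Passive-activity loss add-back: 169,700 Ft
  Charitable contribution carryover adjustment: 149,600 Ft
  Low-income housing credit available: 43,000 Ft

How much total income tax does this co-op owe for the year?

90,360 Ft

Ordinary income tax:
  150,000 Ft × 10% = 15,000 Ft
  98,000 Ft × 22% = 21,560 Ft
  269,700 Ft × 31% = 83,607 Ft
  → 120,167 Ft
  Less low-income housing credit 43,000 Ft → 77,167 Ft

Supplementary minimum tax:
  Adjusted income: 517,700 Ft + 169,700 Ft + 149,600 Ft = 837,000 Ft
  Less exemption 84,000 Ft → base 753,000 Ft
  753,000 Ft × 12% = 90,360 Ft

90,360 Ft > 77,167 Ft, so the supplementary minimum tax is the binding amount.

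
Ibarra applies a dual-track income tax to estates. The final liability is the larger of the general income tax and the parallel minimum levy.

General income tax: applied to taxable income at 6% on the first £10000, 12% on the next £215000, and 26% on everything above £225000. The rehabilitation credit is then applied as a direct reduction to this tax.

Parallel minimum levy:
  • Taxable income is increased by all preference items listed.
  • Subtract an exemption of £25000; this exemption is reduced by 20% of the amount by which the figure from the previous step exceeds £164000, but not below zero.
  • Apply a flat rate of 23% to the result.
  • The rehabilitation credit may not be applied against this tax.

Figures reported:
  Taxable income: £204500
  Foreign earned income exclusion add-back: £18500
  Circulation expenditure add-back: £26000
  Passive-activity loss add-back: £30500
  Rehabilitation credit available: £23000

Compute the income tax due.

£63848

Parallel minimum levy:
  Adjusted income: £204500 + £18500 + £26000 + £30500 = £279500
  Exemption: £25000 − 20% × (£279500 − £164000) = £25000 − £23100 = £1900
  Base: £279500 − £1900 = £277600
  £277600 × 23% = £63848

General income tax:
  £10000 × 6% = £600
  £194500 × 12% = £23340
  → £23940
  Less rehabilitation credit £23000 → £940

£63848 > £940, so the parallel minimum levy is the binding amount.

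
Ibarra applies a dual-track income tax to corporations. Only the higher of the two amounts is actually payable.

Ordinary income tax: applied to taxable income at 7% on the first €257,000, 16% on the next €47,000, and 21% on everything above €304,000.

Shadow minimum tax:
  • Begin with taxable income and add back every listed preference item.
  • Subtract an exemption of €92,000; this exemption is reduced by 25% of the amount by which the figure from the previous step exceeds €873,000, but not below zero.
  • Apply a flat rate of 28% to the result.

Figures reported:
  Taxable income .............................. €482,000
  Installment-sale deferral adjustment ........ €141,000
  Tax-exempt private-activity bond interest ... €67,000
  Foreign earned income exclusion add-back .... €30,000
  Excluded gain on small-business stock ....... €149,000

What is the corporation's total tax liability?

€217,560

Ordinary income tax:
  €257,000 × 7% = €17,990
  €47,000 × 16% = €7,520
  €178,000 × 21% = €37,380
  → €62,890

Shadow minimum tax:
  Adjusted income: €482,000 + €141,000 + €67,000 + €30,000 + €149,000 = €869,000
  Exemption: €869,000 ≤ €873,000, so full €92,000 applies
  Base: €869,000 − €92,000 = €777,000
  €777,000 × 28% = €217,560

€217,560 > €62,890, so the shadow minimum tax is the binding amount.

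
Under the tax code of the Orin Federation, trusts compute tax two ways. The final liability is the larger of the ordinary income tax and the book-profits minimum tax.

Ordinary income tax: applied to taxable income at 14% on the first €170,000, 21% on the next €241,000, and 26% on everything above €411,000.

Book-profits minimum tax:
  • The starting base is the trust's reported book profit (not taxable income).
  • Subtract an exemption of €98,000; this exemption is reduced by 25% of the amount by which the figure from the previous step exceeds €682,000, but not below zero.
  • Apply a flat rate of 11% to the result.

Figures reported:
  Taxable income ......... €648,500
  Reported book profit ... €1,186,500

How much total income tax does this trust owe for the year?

€136,160

Book-profits minimum tax:
  Base (reported book profit): €1,186,500
  Exemption: 25% × (€1,186,500 − €682,000) = €126,125 ≥ €98,000, so the exemption is fully phased out
  Base: €1,186,500 − €0 = €1,186,500
  €1,186,500 × 11% = €130,515

Ordinary income tax:
  €170,000 × 14% = €23,800
  €241,000 × 21% = €50,610
  €237,500 × 26% = €61,750
  → €136,160

€136,160 > €130,515, so the ordinary income tax governs.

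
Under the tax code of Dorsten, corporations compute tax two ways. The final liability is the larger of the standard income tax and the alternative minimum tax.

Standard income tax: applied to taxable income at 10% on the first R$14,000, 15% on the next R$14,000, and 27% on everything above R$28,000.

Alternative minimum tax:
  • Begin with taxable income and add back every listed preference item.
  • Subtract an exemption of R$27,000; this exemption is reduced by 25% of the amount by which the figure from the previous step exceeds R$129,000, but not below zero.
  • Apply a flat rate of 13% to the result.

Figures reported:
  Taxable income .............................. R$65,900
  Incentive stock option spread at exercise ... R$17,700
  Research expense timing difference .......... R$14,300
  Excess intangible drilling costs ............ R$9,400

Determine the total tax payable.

Standard income tax:
  R$14,000 × 10% = R$1,400
  R$14,000 × 15% = R$2,100
  R$37,900 × 27% = R$10,233
  → R$13,733

Alternative minimum tax:
  Adjusted income: R$65,900 + R$17,700 + R$14,300 + R$9,400 = R$107,300
  Exemption: R$107,300 ≤ R$129,000, so full R$27,000 applies
  Base: R$107,300 − R$27,000 = R$80,300
  R$80,300 × 13% = R$10,439

R$13,733 > R$10,439, so the standard income tax governs.

R$13,733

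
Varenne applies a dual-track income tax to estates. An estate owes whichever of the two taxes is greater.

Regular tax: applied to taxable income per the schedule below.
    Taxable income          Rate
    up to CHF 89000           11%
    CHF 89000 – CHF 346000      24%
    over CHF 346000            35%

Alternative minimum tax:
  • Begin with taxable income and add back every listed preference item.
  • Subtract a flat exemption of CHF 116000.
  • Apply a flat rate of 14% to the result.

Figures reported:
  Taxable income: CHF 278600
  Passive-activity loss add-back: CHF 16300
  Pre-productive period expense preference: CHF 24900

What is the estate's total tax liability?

Regular tax:
  CHF 89000 × 11% = CHF 9790
  CHF 189600 × 24% = CHF 45504
  → CHF 55294

Alternative minimum tax:
  Adjusted income: CHF 278600 + CHF 16300 + CHF 24900 = CHF 319800
  Less exemption CHF 116000 → base CHF 203800
  CHF 203800 × 14% = CHF 28532

CHF 55294 > CHF 28532, so the regular tax governs.

CHF 55294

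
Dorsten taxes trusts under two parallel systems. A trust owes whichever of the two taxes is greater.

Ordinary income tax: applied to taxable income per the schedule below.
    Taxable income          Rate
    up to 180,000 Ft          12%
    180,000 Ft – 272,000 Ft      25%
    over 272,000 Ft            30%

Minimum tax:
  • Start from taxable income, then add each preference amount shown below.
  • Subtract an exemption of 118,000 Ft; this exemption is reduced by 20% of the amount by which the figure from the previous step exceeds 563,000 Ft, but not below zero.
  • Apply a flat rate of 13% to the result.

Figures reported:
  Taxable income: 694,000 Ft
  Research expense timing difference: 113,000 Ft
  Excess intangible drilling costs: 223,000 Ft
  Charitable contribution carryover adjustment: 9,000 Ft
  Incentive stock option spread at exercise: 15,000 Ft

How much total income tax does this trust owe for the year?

171,200 Ft

Ordinary income tax:
  180,000 Ft × 12% = 21,600 Ft
  92,000 Ft × 25% = 23,000 Ft
  422,000 Ft × 30% = 126,600 Ft
  → 171,200 Ft

Minimum tax:
  Adjusted income: 694,000 Ft + 113,000 Ft + 223,000 Ft + 9,000 Ft + 15,000 Ft = 1,054,000 Ft
  Exemption: 118,000 Ft − 20% × (1,054,000 Ft − 563,000 Ft) = 118,000 Ft − 98,200 Ft = 19,800 Ft
  Base: 1,054,000 Ft − 19,800 Ft = 1,034,200 Ft
  1,034,200 Ft × 13% = 134,446 Ft

171,200 Ft > 134,446 Ft, so the ordinary income tax governs.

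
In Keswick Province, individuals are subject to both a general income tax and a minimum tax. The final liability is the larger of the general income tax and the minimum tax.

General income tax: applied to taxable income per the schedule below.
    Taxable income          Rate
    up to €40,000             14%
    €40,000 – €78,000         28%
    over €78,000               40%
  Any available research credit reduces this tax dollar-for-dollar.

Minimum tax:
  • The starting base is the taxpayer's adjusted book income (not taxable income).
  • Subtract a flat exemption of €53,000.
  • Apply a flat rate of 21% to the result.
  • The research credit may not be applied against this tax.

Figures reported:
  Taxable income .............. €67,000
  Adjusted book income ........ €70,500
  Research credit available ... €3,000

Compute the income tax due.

€10,160

General income tax:
  €40,000 × 14% = €5,600
  €27,000 × 28% = €7,560
  → €13,160
  Less research credit €3,000 → €10,160

Minimum tax:
  Base (adjusted book income): €70,500
  Less exemption €53,000 → base €17,500
  €17,500 × 21% = €3,675

€10,160 > €3,675, so the general income tax governs.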